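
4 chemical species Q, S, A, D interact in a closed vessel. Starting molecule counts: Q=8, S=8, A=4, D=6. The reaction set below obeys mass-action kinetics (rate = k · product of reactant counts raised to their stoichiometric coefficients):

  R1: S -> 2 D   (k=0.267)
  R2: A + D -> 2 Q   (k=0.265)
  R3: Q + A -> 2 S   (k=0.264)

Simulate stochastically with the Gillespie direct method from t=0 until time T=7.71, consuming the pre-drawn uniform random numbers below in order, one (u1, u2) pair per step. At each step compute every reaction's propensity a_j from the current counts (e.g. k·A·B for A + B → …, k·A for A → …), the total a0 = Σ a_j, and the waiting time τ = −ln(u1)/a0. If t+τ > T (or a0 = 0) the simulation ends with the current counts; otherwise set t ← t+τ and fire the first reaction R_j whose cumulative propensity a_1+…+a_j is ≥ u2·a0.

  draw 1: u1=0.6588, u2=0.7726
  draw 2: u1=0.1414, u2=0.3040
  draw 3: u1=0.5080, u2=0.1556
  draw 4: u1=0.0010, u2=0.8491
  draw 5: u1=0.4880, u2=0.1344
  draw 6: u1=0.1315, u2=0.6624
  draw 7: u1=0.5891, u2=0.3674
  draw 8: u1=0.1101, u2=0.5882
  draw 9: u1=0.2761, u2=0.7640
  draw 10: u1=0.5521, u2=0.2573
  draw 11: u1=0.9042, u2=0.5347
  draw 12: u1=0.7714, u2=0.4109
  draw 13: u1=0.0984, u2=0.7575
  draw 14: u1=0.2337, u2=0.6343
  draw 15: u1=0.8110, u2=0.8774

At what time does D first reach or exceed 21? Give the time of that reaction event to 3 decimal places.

t=0.000: Q=8 S=8 A=4 D=6
Draw 1: a1=2.136, a2=6.360, a3=8.448, a0=16.944; τ=−ln(0.6588)/16.944=0.025 → t=0.025; u2·a0=0.7726·16.944=13.091; a1+a2=8.496 < 13.091 ≤ a1+…+a3=16.944 → R3 fires; Q=7 S=10 A=3 D=6
Draw 2: a1=2.670, a2=4.770, a3=5.544, a0=12.984; τ=−ln(0.1414)/12.984=0.151 → t=0.175; u2·a0=0.3040·12.984=3.947; a1=2.670 < 3.947 ≤ a1+a2=7.440 → R2 fires; Q=9 S=10 A=2 D=5
Draw 3: a1=2.670, a2=2.650, a3=4.752, a0=10.072; τ=−ln(0.5080)/10.072=0.067 → t=0.243; u2·a0=0.1556·10.072=1.567 ≤ a1=2.670 → R1 fires; Q=9 S=9 A=2 D=7
Draw 4: a1=2.403, a2=3.710, a3=4.752, a0=10.865; τ=−ln(0.0010)/10.865=0.636 → t=0.878; u2·a0=0.8491·10.865=9.225; a1+a2=6.113 < 9.225 ≤ a1+…+a3=10.865 → R3 fires; Q=8 S=11 A=1 D=7
Draw 5: a1=2.937, a2=1.855, a3=2.112, a0=6.904; τ=−ln(0.4880)/6.904=0.104 → t=0.982; u2·a0=0.1344·6.904=0.928 ≤ a1=2.937 → R1 fires; Q=8 S=10 A=1 D=9
Draw 6: a1=2.670, a2=2.385, a3=2.112, a0=7.167; τ=−ln(0.1315)/7.167=0.283 → t=1.265; u2·a0=0.6624·7.167=4.747; a1=2.670 < 4.747 ≤ a1+a2=5.055 → R2 fires; Q=10 S=10 A=0 D=8
Draw 7: a1=2.670, a2=0.000, a3=0.000, a0=2.670; τ=−ln(0.5891)/2.670=0.198 → t=1.463; u2·a0=0.3674·2.670=0.981 ≤ a1=2.670 → R1 fires; Q=10 S=9 A=0 D=10
Draw 8: a1=2.403, a2=0.000, a3=0.000, a0=2.403; τ=−ln(0.1101)/2.403=0.918 → t=2.382; u2·a0=0.5882·2.403=1.413 ≤ a1=2.403 → R1 fires; Q=10 S=8 A=0 D=12
Draw 9: a1=2.136, a2=0.000, a3=0.000, a0=2.136; τ=−ln(0.2761)/2.136=0.603 → t=2.984; u2·a0=0.7640·2.136=1.632 ≤ a1=2.136 → R1 fires; Q=10 S=7 A=0 D=14
Draw 10: a1=1.869, a2=0.000, a3=0.000, a0=1.869; τ=−ln(0.5521)/1.869=0.318 → t=3.302; u2·a0=0.2573·1.869=0.481 ≤ a1=1.869 → R1 fires; Q=10 S=6 A=0 D=16
Draw 11: a1=1.602, a2=0.000, a3=0.000, a0=1.602; τ=−ln(0.9042)/1.602=0.063 → t=3.365; u2·a0=0.5347·1.602=0.857 ≤ a1=1.602 → R1 fires; Q=10 S=5 A=0 D=18
Draw 12: a1=1.335, a2=0.000, a3=0.000, a0=1.335; τ=−ln(0.7714)/1.335=0.194 → t=3.559; u2·a0=0.4109·1.335=0.549 ≤ a1=1.335 → R1 fires; Q=10 S=4 A=0 D=20
Draw 13: a1=1.068, a2=0.000, a3=0.000, a0=1.068; τ=−ln(0.0984)/1.068=2.171 → t=5.730; u2·a0=0.7575·1.068=0.809 ≤ a1=1.068 → R1 fires; Q=10 S=3 A=0 D=22
Draw 14: a1=0.801, a2=0.000, a3=0.000, a0=0.801; τ=−ln(0.2337)/0.801=1.815 → t=7.545; u2·a0=0.6343·0.801=0.508 ≤ a1=0.801 → R1 fires; Q=10 S=2 A=0 D=24
Draw 15: a1=0.534, a2=0.000, a3=0.000, a0=0.534; τ=−ln(0.8110)/0.534=0.392 → t=7.938 > T=7.71: stop.
D first becomes ≥ 21 when it reaches 22 at the event at t=5.730.

Threshold first reached at t = 5.730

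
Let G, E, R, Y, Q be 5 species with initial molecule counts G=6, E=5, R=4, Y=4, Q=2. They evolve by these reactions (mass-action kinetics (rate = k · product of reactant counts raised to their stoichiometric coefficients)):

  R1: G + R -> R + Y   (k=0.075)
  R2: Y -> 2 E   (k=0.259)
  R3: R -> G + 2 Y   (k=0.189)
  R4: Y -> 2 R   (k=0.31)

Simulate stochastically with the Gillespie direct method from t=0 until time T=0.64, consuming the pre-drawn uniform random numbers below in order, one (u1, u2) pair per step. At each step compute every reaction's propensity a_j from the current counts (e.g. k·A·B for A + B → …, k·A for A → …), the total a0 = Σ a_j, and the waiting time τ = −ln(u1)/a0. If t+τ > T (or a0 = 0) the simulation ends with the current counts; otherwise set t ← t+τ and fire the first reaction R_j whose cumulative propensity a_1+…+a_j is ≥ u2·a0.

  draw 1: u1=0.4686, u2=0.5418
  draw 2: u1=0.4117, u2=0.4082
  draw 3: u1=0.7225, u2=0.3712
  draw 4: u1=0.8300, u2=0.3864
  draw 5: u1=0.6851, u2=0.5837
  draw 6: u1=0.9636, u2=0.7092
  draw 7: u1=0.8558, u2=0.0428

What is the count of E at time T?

t=0.000: G=6 E=5 R=4 Y=4 Q=2
Draw 1: a1=1.800, a2=1.036, a3=0.756, a4=1.240, a0=4.832; τ=−ln(0.4686)/4.832=0.157 → t=0.157; u2·a0=0.5418·4.832=2.618; a1=1.800 < 2.618 ≤ a1+a2=2.836 → R2 fires; G=6 E=7 R=4 Y=3 Q=2
Draw 2: a1=1.800, a2=0.777, a3=0.756, a4=0.930, a0=4.263; τ=−ln(0.4117)/4.263=0.208 → t=0.365; u2·a0=0.4082·4.263=1.740 ≤ a1=1.800 → R1 fires; G=5 E=7 R=4 Y=4 Q=2
Draw 3: a1=1.500, a2=1.036, a3=0.756, a4=1.240, a0=4.532; τ=−ln(0.7225)/4.532=0.072 → t=0.437; u2·a0=0.3712·4.532=1.682; a1=1.500 < 1.682 ≤ a1+a2=2.536 → R2 fires; G=5 E=9 R=4 Y=3 Q=2
Draw 4: a1=1.500, a2=0.777, a3=0.756, a4=0.930, a0=3.963; τ=−ln(0.8300)/3.963=0.047 → t=0.484; u2·a0=0.3864·3.963=1.531; a1=1.500 < 1.531 ≤ a1+a2=2.277 → R2 fires; G=5 E=11 R=4 Y=2 Q=2
Draw 5: a1=1.500, a2=0.518, a3=0.756, a4=0.620, a0=3.394; τ=−ln(0.6851)/3.394=0.111 → t=0.595; u2·a0=0.5837·3.394=1.981; a1=1.500 < 1.981 ≤ a1+a2=2.018 → R2 fires; G=5 E=13 R=4 Y=1 Q=2
Draw 6: a1=1.500, a2=0.259, a3=0.756, a4=0.310, a0=2.825; τ=−ln(0.9636)/2.825=0.013 → t=0.608; u2·a0=0.7092·2.825=2.003; a1+a2=1.759 < 2.003 ≤ a1+…+a3=2.515 → R3 fires; G=6 E=13 R=3 Y=3 Q=2
Draw 7: a1=1.350, a2=0.777, a3=0.567, a4=0.930, a0=3.624; τ=−ln(0.8558)/3.624=0.043 → t=0.651 > T=0.64: stop.
Read off E at T=0.64: 13

E at T = 13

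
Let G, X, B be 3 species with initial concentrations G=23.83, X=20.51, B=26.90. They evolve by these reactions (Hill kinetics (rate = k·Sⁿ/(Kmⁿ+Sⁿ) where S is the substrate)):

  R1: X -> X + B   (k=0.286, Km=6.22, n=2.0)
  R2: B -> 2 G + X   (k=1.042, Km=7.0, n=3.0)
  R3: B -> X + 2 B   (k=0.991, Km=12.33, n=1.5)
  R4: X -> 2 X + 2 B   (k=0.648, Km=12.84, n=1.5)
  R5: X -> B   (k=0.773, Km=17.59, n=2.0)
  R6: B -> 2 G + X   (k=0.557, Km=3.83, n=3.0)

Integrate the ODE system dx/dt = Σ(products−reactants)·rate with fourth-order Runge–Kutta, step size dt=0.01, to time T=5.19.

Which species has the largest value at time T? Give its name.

RK4 with dt=0.01: 519 steps to T=5.19. Trajectory (selected grid times):
t=0.00: G=23.83 X=20.51 B=26.90
t=0.58: G=25.66 X=21.86 B=27.35
t=1.15: G=27.46 X=23.18 B=27.83
t=1.73: G=29.30 X=24.52 B=28.34
t=2.31: G=31.14 X=25.86 B=28.88
t=2.88: G=32.94 X=27.17 B=29.43
t=3.46: G=34.78 X=28.51 B=30.02
t=4.04: G=36.62 X=29.85 B=30.62
t=4.61: G=38.43 X=31.17 B=31.24
t=5.19: G=40.27 X=32.50 B=31.88
At T=5.19: G=40.27 X=32.50 B=31.88; the largest is G.

Dominant species at T: G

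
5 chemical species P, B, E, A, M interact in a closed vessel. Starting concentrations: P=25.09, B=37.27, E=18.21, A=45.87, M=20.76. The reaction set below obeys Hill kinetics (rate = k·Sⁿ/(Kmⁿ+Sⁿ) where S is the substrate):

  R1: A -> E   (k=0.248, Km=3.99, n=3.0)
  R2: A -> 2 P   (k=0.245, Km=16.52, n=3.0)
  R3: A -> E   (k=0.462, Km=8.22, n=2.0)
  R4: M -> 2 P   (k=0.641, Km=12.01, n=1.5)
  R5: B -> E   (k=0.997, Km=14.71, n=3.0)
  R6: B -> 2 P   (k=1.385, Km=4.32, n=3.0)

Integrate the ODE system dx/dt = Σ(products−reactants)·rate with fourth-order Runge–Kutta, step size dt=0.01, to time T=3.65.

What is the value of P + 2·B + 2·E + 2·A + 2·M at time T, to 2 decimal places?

Check how each reaction changes W = P + 2·B + 2·E + 2·A + 2·M (weight of products minus weight of reactants):
R1: A -> E: (2·1) − (2·1) = 2 − 2 = 0
R2: A -> 2 P: (1·2) − (2·1) = 2 − 2 = 0
R3: A -> E: (2·1) − (2·1) = 2 − 2 = 0
R4: M -> 2 P: (1·2) − (2·1) = 2 − 2 = 0
R5: B -> E: (2·1) − (2·1) = 2 − 2 = 0
R6: B -> 2 P: (1·2) − (2·1) = 2 − 2 = 0
Every reaction leaves W unchanged, so W is conserved and no simulation is needed: W(T) = W(0) = 25.09 + 2·37.27 + 2·18.21 + 2·45.87 + 2·20.76 = 269.31

Value at T = 269.31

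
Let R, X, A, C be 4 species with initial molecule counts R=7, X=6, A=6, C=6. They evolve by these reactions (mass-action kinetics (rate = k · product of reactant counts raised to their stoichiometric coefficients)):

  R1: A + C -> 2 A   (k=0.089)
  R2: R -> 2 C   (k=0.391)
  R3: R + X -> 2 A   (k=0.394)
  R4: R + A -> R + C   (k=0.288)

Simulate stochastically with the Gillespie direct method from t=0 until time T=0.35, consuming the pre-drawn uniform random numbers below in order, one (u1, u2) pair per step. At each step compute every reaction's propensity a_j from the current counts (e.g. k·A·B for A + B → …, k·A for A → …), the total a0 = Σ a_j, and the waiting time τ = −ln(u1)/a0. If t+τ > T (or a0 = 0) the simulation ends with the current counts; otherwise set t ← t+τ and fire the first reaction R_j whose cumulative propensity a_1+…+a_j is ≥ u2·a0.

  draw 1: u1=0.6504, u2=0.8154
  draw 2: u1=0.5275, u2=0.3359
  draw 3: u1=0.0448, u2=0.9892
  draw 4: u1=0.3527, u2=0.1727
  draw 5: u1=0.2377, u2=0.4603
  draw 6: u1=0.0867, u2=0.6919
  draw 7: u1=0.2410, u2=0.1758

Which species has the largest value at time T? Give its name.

Dominant species at T: C

t=0.000: R=7 X=6 A=6 C=6
Draw 1: a1=3.204, a2=2.737, a3=16.548, a4=12.096, a0=34.585; τ=−ln(0.6504)/34.585=0.012 → t=0.012; u2·a0=0.8154·34.585=28.201; a1+…+a3=22.489 < 28.201 ≤ a1+…+a4=34.585 → R4 fires; R=7 X=6 A=5 C=7
Draw 2: a1=3.115, a2=2.737, a3=16.548, a4=10.080, a0=32.480; τ=−ln(0.5275)/32.480=0.020 → t=0.032; u2·a0=0.3359·32.480=10.910; a1+a2=5.852 < 10.910 ≤ a1+…+a3=22.400 → R3 fires; R=6 X=5 A=7 C=7
Draw 3: a1=4.361, a2=2.346, a3=11.820, a4=12.096, a0=30.623; τ=−ln(0.0448)/30.623=0.101 → t=0.134; u2·a0=0.9892·30.623=30.292; a1+…+a3=18.527 < 30.292 ≤ a1+…+a4=30.623 → R4 fires; R=6 X=5 A=6 C=8
Draw 4: a1=4.272, a2=2.346, a3=11.820, a4=10.368, a0=28.806; τ=−ln(0.3527)/28.806=0.036 → t=0.170; u2·a0=0.1727·28.806=4.975; a1=4.272 < 4.975 ≤ a1+a2=6.618 → R2 fires; R=5 X=5 A=6 C=10
Draw 5: a1=5.340, a2=1.955, a3=9.850, a4=8.640, a0=25.785; τ=−ln(0.2377)/25.785=0.056 → t=0.225; u2·a0=0.4603·25.785=11.869; a1+a2=7.295 < 11.869 ≤ a1+…+a3=17.145 → R3 fires; R=4 X=4 A=8 C=10
Draw 6: a1=7.120, a2=1.564, a3=6.304, a4=9.216, a0=24.204; τ=−ln(0.0867)/24.204=0.101 → t=0.326; u2·a0=0.6919·24.204=16.747; a1+…+a3=14.988 < 16.747 ≤ a1+…+a4=24.204 → R4 fires; R=4 X=4 A=7 C=11
Draw 7: a1=6.853, a2=1.564, a3=6.304, a4=8.064, a0=22.785; τ=−ln(0.2410)/22.785=0.062 → t=0.389 > T=0.35: stop.
At T=0.35: R=4 X=4 A=7 C=11; the largest is C.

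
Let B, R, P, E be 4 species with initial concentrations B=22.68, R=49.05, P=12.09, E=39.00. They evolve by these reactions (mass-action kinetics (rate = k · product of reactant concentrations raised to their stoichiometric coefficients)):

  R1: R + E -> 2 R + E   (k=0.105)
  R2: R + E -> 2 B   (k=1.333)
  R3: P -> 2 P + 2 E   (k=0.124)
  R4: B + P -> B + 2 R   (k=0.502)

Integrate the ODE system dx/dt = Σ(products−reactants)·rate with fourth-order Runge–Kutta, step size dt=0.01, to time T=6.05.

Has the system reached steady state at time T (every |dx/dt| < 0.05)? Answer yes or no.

RK4 with dt=0.01: 605 steps to T=6.05. Trajectory (selected grid times):
t=0.00: B=22.68 R=49.05 P=12.09 E=39.00
t=0.67: B=100.86 R=37.31 P=0.00 E=0.00
t=1.34: B=100.86 R=37.31 P=0.00 E=0.00
t=2.02: B=100.86 R=37.31 P=0.00 E=0.00
t=2.69: B=100.86 R=37.31 P=0.00 E=0.00
t=3.36: B=100.86 R=37.31 P=0.00 E=0.00
t=4.03: B=100.86 R=37.31 P=0.00 E=0.00
t=4.71: B=100.86 R=37.31 P=0.00 E=0.00
t=5.38: B=100.86 R=37.31 P=0.00 E=0.00
t=6.05: B=100.86 R=37.31 P=0.00 E=0.00
Rates at T: R1=0.0000, R2=0.0000, R3=0.0000, R4=0.0000
dx/dt at T (Σ net stoichiometry × rate): B=+0.0000, R=-0.0000, P=-0.0000, E=-0.0000
Largest |dx/dt| is |+0.0000| (B) < 0.05 → steady.

Steady state at T: yes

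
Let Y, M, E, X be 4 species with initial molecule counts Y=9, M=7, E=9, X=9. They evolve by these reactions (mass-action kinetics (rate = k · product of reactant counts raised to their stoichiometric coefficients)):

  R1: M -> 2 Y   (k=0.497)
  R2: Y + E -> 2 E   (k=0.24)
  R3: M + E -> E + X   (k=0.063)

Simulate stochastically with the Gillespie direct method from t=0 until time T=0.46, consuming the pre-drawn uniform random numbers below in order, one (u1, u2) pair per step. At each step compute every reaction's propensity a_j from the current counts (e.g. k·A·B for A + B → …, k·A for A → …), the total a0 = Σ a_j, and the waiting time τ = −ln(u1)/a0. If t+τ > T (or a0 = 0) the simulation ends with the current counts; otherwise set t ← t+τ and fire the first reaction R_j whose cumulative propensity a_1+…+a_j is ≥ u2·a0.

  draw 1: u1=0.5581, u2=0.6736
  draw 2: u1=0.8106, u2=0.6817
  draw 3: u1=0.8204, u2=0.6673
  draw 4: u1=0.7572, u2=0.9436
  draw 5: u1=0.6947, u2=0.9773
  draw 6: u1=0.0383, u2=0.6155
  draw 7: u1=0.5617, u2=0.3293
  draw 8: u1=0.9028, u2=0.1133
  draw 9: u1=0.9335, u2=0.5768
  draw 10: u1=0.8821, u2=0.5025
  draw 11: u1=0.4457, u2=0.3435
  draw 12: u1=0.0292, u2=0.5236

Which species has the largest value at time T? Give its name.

t=0.000: Y=9 M=7 E=9 X=9
Draw 1: a1=3.479, a2=19.440, a3=3.969, a0=26.888; τ=−ln(0.5581)/26.888=0.022 → t=0.022; u2·a0=0.6736·26.888=18.112; a1=3.479 < 18.112 ≤ a1+a2=22.919 → R2 fires; Y=8 M=7 E=10 X=9
Draw 2: a1=3.479, a2=19.200, a3=4.410, a0=27.089; τ=−ln(0.8106)/27.089=0.008 → t=0.029; u2·a0=0.6817·27.089=18.467; a1=3.479 < 18.467 ≤ a1+a2=22.679 → R2 fires; Y=7 M=7 E=11 X=9
Draw 3: a1=3.479, a2=18.480, a3=4.851, a0=26.810; τ=−ln(0.8204)/26.810=0.007 → t=0.037; u2·a0=0.6673·26.810=17.890; a1=3.479 < 17.890 ≤ a1+a2=21.959 → R2 fires; Y=6 M=7 E=12 X=9
Draw 4: a1=3.479, a2=17.280, a3=5.292, a0=26.051; τ=−ln(0.7572)/26.051=0.011 → t=0.048; u2·a0=0.9436·26.051=24.582; a1+a2=20.759 < 24.582 ≤ a1+…+a3=26.051 → R3 fires; Y=6 M=6 E=12 X=10
Draw 5: a1=2.982, a2=17.280, a3=4.536, a0=24.798; τ=−ln(0.6947)/24.798=0.015 → t=0.062; u2·a0=0.9773·24.798=24.235; a1+a2=20.262 < 24.235 ≤ a1+…+a3=24.798 → R3 fires; Y=6 M=5 E=12 X=11
Draw 6: a1=2.485, a2=17.280, a3=3.780, a0=23.545; τ=−ln(0.0383)/23.545=0.139 → t=0.201; u2·a0=0.6155·23.545=14.492; a1=2.485 < 14.492 ≤ a1+a2=19.765 → R2 fires; Y=5 M=5 E=13 X=11
Draw 7: a1=2.485, a2=15.600, a3=4.095, a0=22.180; τ=−ln(0.5617)/22.180=0.026 → t=0.227; u2·a0=0.3293·22.180=7.304; a1=2.485 < 7.304 ≤ a1+a2=18.085 → R2 fires; Y=4 M=5 E=14 X=11
Draw 8: a1=2.485, a2=13.440, a3=4.410, a0=20.335; τ=−ln(0.9028)/20.335=0.005 → t=0.232; u2·a0=0.1133·20.335=2.304 ≤ a1=2.485 → R1 fires; Y=6 M=4 E=14 X=11
Draw 9: a1=1.988, a2=20.160, a3=3.528, a0=25.676; τ=−ln(0.9335)/25.676=0.003 → t=0.234; u2·a0=0.5768·25.676=14.810; a1=1.988 < 14.810 ≤ a1+a2=22.148 → R2 fires; Y=5 M=4 E=15 X=11
Draw 10: a1=1.988, a2=18.000, a3=3.780, a0=23.768; τ=−ln(0.8821)/23.768=0.005 → t=0.240; u2·a0=0.5025·23.768=11.943; a1=1.988 < 11.943 ≤ a1+a2=19.988 → R2 fires; Y=4 M=4 E=16 X=11
Draw 11: a1=1.988, a2=15.360, a3=4.032, a0=21.380; τ=−ln(0.4457)/21.380=0.038 → t=0.278; u2·a0=0.3435·21.380=7.344; a1=1.988 < 7.344 ≤ a1+a2=17.348 → R2 fires; Y=3 M=4 E=17 X=11
Draw 12: a1=1.988, a2=12.240, a3=4.284, a0=18.512; τ=−ln(0.0292)/18.512=0.191 → t=0.468 > T=0.46: stop.
At T=0.46: Y=3 M=4 E=17 X=11; the largest is E.

Dominant species at T: E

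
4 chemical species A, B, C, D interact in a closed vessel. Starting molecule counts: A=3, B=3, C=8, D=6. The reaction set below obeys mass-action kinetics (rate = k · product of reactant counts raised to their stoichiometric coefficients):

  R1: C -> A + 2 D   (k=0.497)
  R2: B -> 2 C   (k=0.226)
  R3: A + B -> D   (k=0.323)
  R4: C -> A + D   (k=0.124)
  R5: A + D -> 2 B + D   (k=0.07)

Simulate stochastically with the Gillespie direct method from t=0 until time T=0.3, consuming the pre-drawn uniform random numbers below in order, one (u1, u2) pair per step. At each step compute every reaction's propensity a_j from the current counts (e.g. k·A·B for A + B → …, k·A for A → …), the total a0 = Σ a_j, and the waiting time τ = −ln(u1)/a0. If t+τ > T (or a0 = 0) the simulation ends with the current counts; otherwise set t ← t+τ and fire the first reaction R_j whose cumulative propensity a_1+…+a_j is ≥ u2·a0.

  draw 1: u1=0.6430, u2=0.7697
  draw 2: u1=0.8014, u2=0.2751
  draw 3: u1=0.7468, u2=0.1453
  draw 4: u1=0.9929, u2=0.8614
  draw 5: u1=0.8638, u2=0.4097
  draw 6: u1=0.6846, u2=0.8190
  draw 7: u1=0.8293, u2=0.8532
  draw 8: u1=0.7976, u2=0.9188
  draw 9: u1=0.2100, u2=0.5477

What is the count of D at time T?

t=0.000: A=3 B=3 C=8 D=6
Draw 1: a1=3.976, a2=0.678, a3=2.907, a4=0.992, a5=1.260, a0=9.813; τ=−ln(0.6430)/9.813=0.045 → t=0.045; u2·a0=0.7697·9.813=7.553; a1+a2=4.654 < 7.553 ≤ a1+…+a3=7.561 → R3 fires; A=2 B=2 C=8 D=7
Draw 2: a1=3.976, a2=0.452, a3=1.292, a4=0.992, a5=0.980, a0=7.692; τ=−ln(0.8014)/7.692=0.029 → t=0.074; u2·a0=0.2751·7.692=2.116 ≤ a1=3.976 → R1 fires; A=3 B=2 C=7 D=9
Draw 3: a1=3.479, a2=0.452, a3=1.938, a4=0.868, a5=1.890, a0=8.627; τ=−ln(0.7468)/8.627=0.034 → t=0.108; u2·a0=0.1453·8.627=1.254 ≤ a1=3.479 → R1 fires; A=4 B=2 C=6 D=11
Draw 4: a1=2.982, a2=0.452, a3=2.584, a4=0.744, a5=3.080, a0=9.842; τ=−ln(0.9929)/9.842=0.001 → t=0.108; u2·a0=0.8614·9.842=8.478; a1+…+a4=6.762 < 8.478 ≤ a1+…+a5=9.842 → R5 fires; A=3 B=4 C=6 D=11
Draw 5: a1=2.982, a2=0.904, a3=3.876, a4=0.744, a5=2.310, a0=10.816; τ=−ln(0.8638)/10.816=0.014 → t=0.122; u2·a0=0.4097·10.816=4.431; a1+a2=3.886 < 4.431 ≤ a1+…+a3=7.762 → R3 fires; A=2 B=3 C=6 D=12
Draw 6: a1=2.982, a2=0.678, a3=1.938, a4=0.744, a5=1.680, a0=8.022; τ=−ln(0.6846)/8.022=0.047 → t=0.169; u2·a0=0.8190·8.022=6.570; a1+…+a4=6.342 < 6.570 ≤ a1+…+a5=8.022 → R5 fires; A=1 B=5 C=6 D=12
Draw 7: a1=2.982, a2=1.130, a3=1.615, a4=0.744, a5=0.840, a0=7.311; τ=−ln(0.8293)/7.311=0.026 → t=0.195; u2·a0=0.8532·7.311=6.238; a1+…+a3=5.727 < 6.238 ≤ a1+…+a4=6.471 → R4 fires; A=2 B=5 C=5 D=13
Draw 8: a1=2.485, a2=1.130, a3=3.230, a4=0.620, a5=1.820, a0=9.285; τ=−ln(0.7976)/9.285=0.024 → t=0.219; u2·a0=0.9188·9.285=8.531; a1+…+a4=7.465 < 8.531 ≤ a1+…+a5=9.285 → R5 fires; A=1 B=7 C=5 D=13
Draw 9: a1=2.485, a2=1.582, a3=2.261, a4=0.620, a5=0.910, a0=7.858; τ=−ln(0.2100)/7.858=0.199 → t=0.418 > T=0.3: stop.
Read off D at T=0.3: 13

D at T = 13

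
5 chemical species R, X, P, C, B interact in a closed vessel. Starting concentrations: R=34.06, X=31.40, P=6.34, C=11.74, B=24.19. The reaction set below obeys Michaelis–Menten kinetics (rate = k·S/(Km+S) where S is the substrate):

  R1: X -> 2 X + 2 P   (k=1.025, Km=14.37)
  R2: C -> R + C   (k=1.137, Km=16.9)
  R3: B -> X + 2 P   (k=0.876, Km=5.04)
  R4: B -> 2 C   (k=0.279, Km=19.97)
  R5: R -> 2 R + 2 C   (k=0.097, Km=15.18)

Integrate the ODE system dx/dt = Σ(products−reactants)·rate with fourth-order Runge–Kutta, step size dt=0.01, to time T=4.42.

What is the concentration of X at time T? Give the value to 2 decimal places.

RK4 with dt=0.01: 442 steps to T=4.42. Trajectory (selected grid times):
t=0.00: R=34.06 X=31.40 P=6.34 C=11.74 B=24.19
t=0.49: R=34.32 X=32.10 P=7.74 C=11.96 B=23.76
t=0.98: R=34.59 X=32.80 P=9.14 C=12.17 B=23.33
t=1.47: R=34.86 X=33.50 P=10.55 C=12.38 B=22.91
t=1.96: R=35.12 X=34.21 P=11.96 C=12.59 B=22.48
t=2.46: R=35.40 X=34.93 P=13.40 C=12.81 B=22.05
t=2.95: R=35.68 X=35.63 P=14.81 C=13.02 B=21.63
t=3.44: R=35.95 X=36.34 P=16.22 C=13.23 B=21.21
t=3.93: R=36.23 X=37.05 P=17.63 C=13.43 B=20.80
t=4.42: R=36.51 X=37.75 P=19.05 C=13.64 B=20.38
Read off X at T=4.42: 37.75

X at T = 37.75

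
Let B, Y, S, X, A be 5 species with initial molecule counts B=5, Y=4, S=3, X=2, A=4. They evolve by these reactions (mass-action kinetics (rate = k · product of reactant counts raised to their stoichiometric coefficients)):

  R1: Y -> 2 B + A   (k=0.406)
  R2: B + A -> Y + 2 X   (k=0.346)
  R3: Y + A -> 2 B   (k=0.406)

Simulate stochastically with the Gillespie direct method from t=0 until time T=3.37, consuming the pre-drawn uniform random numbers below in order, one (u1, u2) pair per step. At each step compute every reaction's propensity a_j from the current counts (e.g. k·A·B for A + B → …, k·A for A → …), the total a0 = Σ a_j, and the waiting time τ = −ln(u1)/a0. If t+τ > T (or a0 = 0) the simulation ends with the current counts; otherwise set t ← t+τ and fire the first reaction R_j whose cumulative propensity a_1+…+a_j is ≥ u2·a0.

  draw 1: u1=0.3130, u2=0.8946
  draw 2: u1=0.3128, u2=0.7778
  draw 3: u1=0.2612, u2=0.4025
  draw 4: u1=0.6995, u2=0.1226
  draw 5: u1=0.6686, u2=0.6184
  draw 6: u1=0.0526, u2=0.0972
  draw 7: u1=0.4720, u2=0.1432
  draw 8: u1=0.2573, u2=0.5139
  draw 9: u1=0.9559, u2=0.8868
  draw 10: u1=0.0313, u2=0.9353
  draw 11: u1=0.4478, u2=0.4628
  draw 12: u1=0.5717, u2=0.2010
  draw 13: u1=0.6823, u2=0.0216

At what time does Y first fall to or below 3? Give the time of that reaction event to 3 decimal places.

t=0.000: B=5 Y=4 S=3 X=2 A=4
Draw 1: a1=1.624, a2=6.920, a3=6.496, a0=15.040; τ=−ln(0.3130)/15.040=0.077 → t=0.077; u2·a0=0.8946·15.040=13.455; a1+a2=8.544 < 13.455 ≤ a1+…+a3=15.040 → R3 fires; B=7 Y=3 S=3 X=2 A=3
Draw 2: a1=1.218, a2=7.266, a3=3.654, a0=12.138; τ=−ln(0.3128)/12.138=0.096 → t=0.173; u2·a0=0.7778·12.138=9.441; a1+a2=8.484 < 9.441 ≤ a1+…+a3=12.138 → R3 fires; B=9 Y=2 S=3 X=2 A=2
Draw 3: a1=0.812, a2=6.228, a3=1.624, a0=8.664; τ=−ln(0.2612)/8.664=0.155 → t=0.328; u2·a0=0.4025·8.664=3.487; a1=0.812 < 3.487 ≤ a1+a2=7.040 → R2 fires; B=8 Y=3 S=3 X=4 A=1
Draw 4: a1=1.218, a2=2.768, a3=1.218, a0=5.204; τ=−ln(0.6995)/5.204=0.069 → t=0.397; u2·a0=0.1226·5.204=0.638 ≤ a1=1.218 → R1 fires; B=10 Y=2 S=3 X=4 A=2
Draw 5: a1=0.812, a2=6.920, a3=1.624, a0=9.356; τ=−ln(0.6686)/9.356=0.043 → t=0.440; u2·a0=0.6184·9.356=5.786; a1=0.812 < 5.786 ≤ a1+a2=7.732 → R2 fires; B=9 Y=3 S=3 X=6 A=1
Draw 6: a1=1.218, a2=3.114, a3=1.218, a0=5.550; τ=−ln(0.0526)/5.550=0.531 → t=0.970; u2·a0=0.0972·5.550=0.539 ≤ a1=1.218 → R1 fires; B=11 Y=2 S=3 X=6 A=2
Draw 7: a1=0.812, a2=7.612, a3=1.624, a0=10.048; τ=−ln(0.4720)/10.048=0.075 → t=1.045; u2·a0=0.1432·10.048=1.439; a1=0.812 < 1.439 ≤ a1+a2=8.424 → R2 fires; B=10 Y=3 S=3 X=8 A=1
Draw 8: a1=1.218, a2=3.460, a3=1.218, a0=5.896; τ=−ln(0.2573)/5.896=0.230 → t=1.275; u2·a0=0.5139·5.896=3.030; a1=1.218 < 3.030 ≤ a1+a2=4.678 → R2 fires; B=9 Y=4 S=3 X=10 A=0
Draw 9: a1=1.624, a2=0.000, a3=0.000, a0=1.624; τ=−ln(0.9559)/1.624=0.028 → t=1.303; u2·a0=0.8868·1.624=1.440 ≤ a1=1.624 → R1 fires; B=11 Y=3 S=3 X=10 A=1
Draw 10: a1=1.218, a2=3.806, a3=1.218, a0=6.242; τ=−ln(0.0313)/6.242=0.555 → t=1.858; u2·a0=0.9353·6.242=5.838; a1+a2=5.024 < 5.838 ≤ a1+…+a3=6.242 → R3 fires; B=13 Y=2 S=3 X=10 A=0
Draw 11: a1=0.812, a2=0.000, a3=0.000, a0=0.812; τ=−ln(0.4478)/0.812=0.989 → t=2.847; u2·a0=0.4628·0.812=0.376 ≤ a1=0.812 → R1 fires; B=15 Y=1 S=3 X=10 A=1
Draw 12: a1=0.406, a2=5.190, a3=0.406, a0=6.002; τ=−ln(0.5717)/6.002=0.093 → t=2.941; u2·a0=0.2010·6.002=1.206; a1=0.406 < 1.206 ≤ a1+a2=5.596 → R2 fires; B=14 Y=2 S=3 X=12 A=0
Draw 13: a1=0.812, a2=0.000, a3=0.000, a0=0.812; τ=−ln(0.6823)/0.812=0.471 → t=3.411 > T=3.37: stop.
Y first becomes ≤ 3 when it reaches 3 at the event at t=0.077.

Threshold first reached at t = 0.077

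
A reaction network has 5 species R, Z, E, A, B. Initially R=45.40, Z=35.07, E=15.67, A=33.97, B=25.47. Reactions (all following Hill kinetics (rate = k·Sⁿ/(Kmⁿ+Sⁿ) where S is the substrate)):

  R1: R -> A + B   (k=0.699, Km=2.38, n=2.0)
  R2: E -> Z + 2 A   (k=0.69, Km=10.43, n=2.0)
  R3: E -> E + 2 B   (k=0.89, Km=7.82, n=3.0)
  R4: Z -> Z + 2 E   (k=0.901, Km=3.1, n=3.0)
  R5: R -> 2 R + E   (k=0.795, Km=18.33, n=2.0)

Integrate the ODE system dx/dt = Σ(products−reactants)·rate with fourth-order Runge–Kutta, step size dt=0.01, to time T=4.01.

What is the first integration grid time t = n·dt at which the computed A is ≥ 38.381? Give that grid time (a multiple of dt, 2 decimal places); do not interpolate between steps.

Threshold first reached at t = 2.55

RK4 with dt=0.01: 401 steps to T=4.01. Trajectory (selected grid times):
t=0.00: R=45.40 Z=35.07 E=15.67 A=33.97 B=25.47
t=0.45: R=45.39 Z=35.29 E=16.57 A=34.72 B=26.50
t=0.89: R=45.39 Z=35.51 E=17.44 A=35.47 B=27.52
t=1.34: R=45.38 Z=35.74 E=18.33 A=36.25 B=28.58
t=1.78: R=45.38 Z=35.97 E=19.19 A=37.02 B=29.61
t=2.23: R=45.37 Z=36.22 E=20.06 A=37.81 B=30.68
t=2.54: R=45.37 Z=36.38 E=20.67 A=38.37 B=31.42
t=2.55: R=45.37 Z=36.39 E=20.68 A=38.39 B=31.44
t=2.67: R=45.36 Z=36.46 E=20.92 A=38.60 B=31.73
t=3.12: R=45.36 Z=36.71 E=21.78 A=39.42 B=32.81
t=3.56: R=45.35 Z=36.96 E=22.63 A=40.22 B=33.86
t=4.01: R=45.35 Z=37.21 E=23.49 A=41.05 B=34.95
A(2.54)=38.370 < 38.381 but A(2.55)=38.388 ≥ 38.381, so the first grid time is t=2.55.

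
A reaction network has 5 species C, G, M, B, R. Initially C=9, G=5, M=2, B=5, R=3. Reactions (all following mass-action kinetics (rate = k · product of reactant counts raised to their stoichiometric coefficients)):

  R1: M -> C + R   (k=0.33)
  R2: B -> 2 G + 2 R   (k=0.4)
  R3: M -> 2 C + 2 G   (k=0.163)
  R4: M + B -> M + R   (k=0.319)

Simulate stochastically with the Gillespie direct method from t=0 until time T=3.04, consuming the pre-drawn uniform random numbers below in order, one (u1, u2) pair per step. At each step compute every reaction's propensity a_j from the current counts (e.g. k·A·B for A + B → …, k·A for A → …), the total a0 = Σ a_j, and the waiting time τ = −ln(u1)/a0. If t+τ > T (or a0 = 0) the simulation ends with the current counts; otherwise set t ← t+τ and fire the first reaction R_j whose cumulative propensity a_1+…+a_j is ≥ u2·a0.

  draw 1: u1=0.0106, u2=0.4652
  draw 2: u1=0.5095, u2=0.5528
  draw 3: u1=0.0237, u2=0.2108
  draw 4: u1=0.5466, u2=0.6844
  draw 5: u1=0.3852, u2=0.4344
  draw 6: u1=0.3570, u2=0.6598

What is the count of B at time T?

B at T = 1

t=0.000: C=9 G=5 M=2 B=5 R=3
Draw 1: a1=0.660, a2=2.000, a3=0.326, a4=3.190, a0=6.176; τ=−ln(0.0106)/6.176=0.736 → t=0.736; u2·a0=0.4652·6.176=2.873; a1+a2=2.660 < 2.873 ≤ a1+…+a3=2.986 → R3 fires; C=11 G=7 M=1 B=5 R=3
Draw 2: a1=0.330, a2=2.000, a3=0.163, a4=1.595, a0=4.088; τ=−ln(0.5095)/4.088=0.165 → t=0.901; u2·a0=0.5528·4.088=2.260; a1=0.330 < 2.260 ≤ a1+a2=2.330 → R2 fires; C=11 G=9 M=1 B=4 R=5
Draw 3: a1=0.330, a2=1.600, a3=0.163, a4=1.276, a0=3.369; τ=−ln(0.0237)/3.369=1.111 → t=2.012; u2·a0=0.2108·3.369=0.710; a1=0.330 < 0.710 ≤ a1+a2=1.930 → R2 fires; C=11 G=11 M=1 B=3 R=7
Draw 4: a1=0.330, a2=1.200, a3=0.163, a4=0.957, a0=2.650; τ=−ln(0.5466)/2.650=0.228 → t=2.240; u2·a0=0.6844·2.650=1.814; a1+…+a3=1.693 < 1.814 ≤ a1+…+a4=2.650 → R4 fires; C=11 G=11 M=1 B=2 R=8
Draw 5: a1=0.330, a2=0.800, a3=0.163, a4=0.638, a0=1.931; τ=−ln(0.3852)/1.931=0.494 → t=2.734; u2·a0=0.4344·1.931=0.839; a1=0.330 < 0.839 ≤ a1+a2=1.130 → R2 fires; C=11 G=13 M=1 B=1 R=10
Draw 6: a1=0.330, a2=0.400, a3=0.163, a4=0.319, a0=1.212; τ=−ln(0.3570)/1.212=0.850 → t=3.584 > T=3.04: stop.
Read off B at T=3.04: 1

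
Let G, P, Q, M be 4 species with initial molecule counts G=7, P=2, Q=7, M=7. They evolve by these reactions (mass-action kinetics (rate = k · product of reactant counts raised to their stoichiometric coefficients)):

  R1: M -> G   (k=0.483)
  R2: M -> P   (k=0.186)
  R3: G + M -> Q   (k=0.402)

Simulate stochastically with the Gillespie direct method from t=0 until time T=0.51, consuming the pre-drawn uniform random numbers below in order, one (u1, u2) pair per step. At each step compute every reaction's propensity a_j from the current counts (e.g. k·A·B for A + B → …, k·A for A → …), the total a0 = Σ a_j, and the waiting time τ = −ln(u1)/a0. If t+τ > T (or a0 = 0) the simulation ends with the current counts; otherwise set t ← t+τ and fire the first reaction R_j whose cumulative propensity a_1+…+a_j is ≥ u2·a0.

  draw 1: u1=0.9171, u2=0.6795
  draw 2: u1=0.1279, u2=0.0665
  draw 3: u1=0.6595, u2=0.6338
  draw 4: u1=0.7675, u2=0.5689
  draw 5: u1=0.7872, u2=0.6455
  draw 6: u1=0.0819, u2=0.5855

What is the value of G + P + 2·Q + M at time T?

Value at T = 30

Check how each reaction changes W = G + P + 2·Q + M (weight of products minus weight of reactants):
R1: M -> G: (1·1) − (1·1) = 1 − 1 = 0
R2: M -> P: (1·1) − (1·1) = 1 − 1 = 0
R3: G + M -> Q: (2·1) − (1·1 + 1·1) = 2 − 2 = 0
Every reaction leaves W unchanged, so W is conserved and no simulation is needed: W(T) = W(0) = 7 + 2 + 2·7 + 7 = 30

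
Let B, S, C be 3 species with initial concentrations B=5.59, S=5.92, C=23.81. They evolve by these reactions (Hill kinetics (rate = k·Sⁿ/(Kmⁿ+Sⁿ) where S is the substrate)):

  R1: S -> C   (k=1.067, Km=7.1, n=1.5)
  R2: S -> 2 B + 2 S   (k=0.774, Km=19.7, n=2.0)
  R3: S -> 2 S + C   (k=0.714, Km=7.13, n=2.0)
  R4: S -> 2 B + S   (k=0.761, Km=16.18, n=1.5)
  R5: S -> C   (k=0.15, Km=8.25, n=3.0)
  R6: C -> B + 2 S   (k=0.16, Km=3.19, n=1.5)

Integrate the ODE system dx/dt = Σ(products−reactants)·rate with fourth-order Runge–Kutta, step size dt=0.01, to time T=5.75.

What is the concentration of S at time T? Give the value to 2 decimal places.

S at T = 6.84

RK4 with dt=0.01: 575 steps to T=5.75. Trajectory (selected grid times):
t=0.00: B=5.59 S=5.92 C=23.81
t=0.64: B=5.95 S=6.02 C=24.22
t=1.28: B=6.32 S=6.12 C=24.65
t=1.92: B=6.69 S=6.23 C=25.08
t=2.56: B=7.07 S=6.33 C=25.52
t=3.19: B=7.45 S=6.43 C=25.96
t=3.83: B=7.84 S=6.53 C=26.42
t=4.47: B=8.24 S=6.63 C=26.89
t=5.11: B=8.64 S=6.73 C=27.36
t=5.75: B=9.05 S=6.84 C=27.84
Read off S at T=5.75: 6.84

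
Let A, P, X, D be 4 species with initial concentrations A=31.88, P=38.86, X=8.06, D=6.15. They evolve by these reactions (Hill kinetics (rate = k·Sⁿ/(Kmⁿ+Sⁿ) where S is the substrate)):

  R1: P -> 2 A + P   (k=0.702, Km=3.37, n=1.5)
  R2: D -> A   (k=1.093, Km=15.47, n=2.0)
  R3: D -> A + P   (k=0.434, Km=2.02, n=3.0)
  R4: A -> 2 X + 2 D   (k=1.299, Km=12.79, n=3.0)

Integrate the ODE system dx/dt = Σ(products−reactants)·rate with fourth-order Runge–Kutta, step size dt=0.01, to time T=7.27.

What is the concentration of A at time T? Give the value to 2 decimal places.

RK4 with dt=0.01: 727 steps to T=7.27. Trajectory (selected grid times):
t=0.00: A=31.88 P=38.86 X=8.06 D=6.15
t=0.81: A=32.49 P=39.20 X=10.04 D=7.64
t=1.62: A=33.15 P=39.55 X=12.03 D=9.08
t=2.42: A=33.86 P=39.89 X=14.00 D=10.46
t=3.23: A=34.62 P=40.24 X=16.00 D=11.80
t=4.04: A=35.42 P=40.59 X=18.00 D=13.11
t=4.85: A=36.27 P=40.94 X=20.02 D=14.38
t=5.65: A=37.14 P=41.29 X=22.01 D=15.61
t=6.46: A=38.05 P=41.64 X=24.03 D=16.82
t=7.27: A=39.00 P=41.99 X=26.06 D=18.00
Read off A at T=7.27: 39.00

A at T = 39.00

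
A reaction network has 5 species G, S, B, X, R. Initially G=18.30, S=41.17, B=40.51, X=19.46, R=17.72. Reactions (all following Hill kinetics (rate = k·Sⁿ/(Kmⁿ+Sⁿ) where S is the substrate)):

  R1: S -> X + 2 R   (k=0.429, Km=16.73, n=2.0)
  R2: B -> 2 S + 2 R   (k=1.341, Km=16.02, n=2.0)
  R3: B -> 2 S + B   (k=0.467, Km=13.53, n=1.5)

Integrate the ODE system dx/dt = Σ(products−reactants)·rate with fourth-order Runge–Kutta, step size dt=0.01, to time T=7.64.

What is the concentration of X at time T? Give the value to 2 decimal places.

RK4 with dt=0.01: 764 steps to T=7.64. Trajectory (selected grid times):
t=0.00: G=18.30 S=41.17 B=40.51 X=19.46 R=17.72
t=0.85: G=18.30 S=43.48 B=39.53 X=19.78 R=20.32
t=1.70: G=18.30 S=45.77 B=38.55 X=20.10 R=22.91
t=2.55: G=18.30 S=48.04 B=37.58 X=20.42 R=25.49
t=3.40: G=18.30 S=50.29 B=36.62 X=20.75 R=28.06
t=4.24: G=18.30 S=52.48 B=35.68 X=21.07 R=30.60
t=5.09: G=18.30 S=54.68 B=34.74 X=21.40 R=33.15
t=5.94: G=18.30 S=56.85 B=33.80 X=21.74 R=35.69
t=6.79: G=18.30 S=59.00 B=32.88 X=22.07 R=38.22
t=7.64: G=18.30 S=61.12 B=31.96 X=22.41 R=40.73
Read off X at T=7.64: 22.41

X at T = 22.41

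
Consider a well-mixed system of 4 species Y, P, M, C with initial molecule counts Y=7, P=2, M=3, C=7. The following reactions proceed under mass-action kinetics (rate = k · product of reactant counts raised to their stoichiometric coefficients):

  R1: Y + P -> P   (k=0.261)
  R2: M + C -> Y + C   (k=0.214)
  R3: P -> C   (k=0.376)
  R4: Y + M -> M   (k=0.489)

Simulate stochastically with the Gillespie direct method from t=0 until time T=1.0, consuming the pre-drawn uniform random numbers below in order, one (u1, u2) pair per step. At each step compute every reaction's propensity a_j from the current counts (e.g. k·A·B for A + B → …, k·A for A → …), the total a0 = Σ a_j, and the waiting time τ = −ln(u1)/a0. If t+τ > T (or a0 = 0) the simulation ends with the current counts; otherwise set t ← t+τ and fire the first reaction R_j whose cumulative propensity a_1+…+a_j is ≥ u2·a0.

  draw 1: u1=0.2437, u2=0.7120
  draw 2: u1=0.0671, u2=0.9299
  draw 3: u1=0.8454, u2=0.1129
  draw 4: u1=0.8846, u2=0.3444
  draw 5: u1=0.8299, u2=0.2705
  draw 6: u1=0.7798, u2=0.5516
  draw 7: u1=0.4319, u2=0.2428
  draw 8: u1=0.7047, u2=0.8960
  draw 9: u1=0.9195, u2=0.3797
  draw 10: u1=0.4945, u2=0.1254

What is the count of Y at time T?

t=0.000: Y=7 P=2 M=3 C=7
Draw 1: a1=3.654, a2=4.494, a3=0.752, a4=10.269, a0=19.169; τ=−ln(0.2437)/19.169=0.074 → t=0.074; u2·a0=0.7120·19.169=13.648; a1+…+a3=8.900 < 13.648 ≤ a1+…+a4=19.169 → R4 fires; Y=6 P=2 M=3 C=7
Draw 2: a1=3.132, a2=4.494, a3=0.752, a4=8.802, a0=17.180; τ=−ln(0.0671)/17.180=0.157 → t=0.231; u2·a0=0.9299·17.180=15.976; a1+…+a3=8.378 < 15.976 ≤ a1+…+a4=17.180 → R4 fires; Y=5 P=2 M=3 C=7
Draw 3: a1=2.610, a2=4.494, a3=0.752, a4=7.335, a0=15.191; τ=−ln(0.8454)/15.191=0.011 → t=0.242; u2·a0=0.1129·15.191=1.715 ≤ a1=2.610 → R1 fires; Y=4 P=2 M=3 C=7
Draw 4: a1=2.088, a2=4.494, a3=0.752, a4=5.868, a0=13.202; τ=−ln(0.8846)/13.202=0.009 → t=0.251; u2·a0=0.3444·13.202=4.547; a1=2.088 < 4.547 ≤ a1+a2=6.582 → R2 fires; Y=5 P=2 M=2 C=7
Draw 5: a1=2.610, a2=2.996, a3=0.752, a4=4.890, a0=11.248; τ=−ln(0.8299)/11.248=0.017 → t=0.268; u2·a0=0.2705·11.248=3.043; a1=2.610 < 3.043 ≤ a1+a2=5.606 → R2 fires; Y=6 P=2 M=1 C=7
Draw 6: a1=3.132, a2=1.498, a3=0.752, a4=2.934, a0=8.316; τ=−ln(0.7798)/8.316=0.030 → t=0.298; u2·a0=0.5516·8.316=4.587; a1=3.132 < 4.587 ≤ a1+a2=4.630 → R2 fires; Y=7 P=2 M=0 C=7
Draw 7: a1=3.654, a2=0.000, a3=0.752, a4=0.000, a0=4.406; τ=−ln(0.4319)/4.406=0.191 → t=0.488; u2·a0=0.2428·4.406=1.070 ≤ a1=3.654 → R1 fires; Y=6 P=2 M=0 C=7
Draw 8: a1=3.132, a2=0.000, a3=0.752, a4=0.000, a0=3.884; τ=−ln(0.7047)/3.884=0.090 → t=0.578; u2·a0=0.8960·3.884=3.480; a1+a2=3.132 < 3.480 ≤ a1+…+a3=3.884 → R3 fires; Y=6 P=1 M=0 C=8
Draw 9: a1=1.566, a2=0.000, a3=0.376, a4=0.000, a0=1.942; τ=−ln(0.9195)/1.942=0.043 → t=0.622; u2·a0=0.3797·1.942=0.737 ≤ a1=1.566 → R1 fires; Y=5 P=1 M=0 C=8
Draw 10: a1=1.305, a2=0.000, a3=0.376, a4=0.000, a0=1.681; τ=−ln(0.4945)/1.681=0.419 → t=1.041 > T=1.0: stop.
Read off Y at T=1.0: 5

Y at T = 5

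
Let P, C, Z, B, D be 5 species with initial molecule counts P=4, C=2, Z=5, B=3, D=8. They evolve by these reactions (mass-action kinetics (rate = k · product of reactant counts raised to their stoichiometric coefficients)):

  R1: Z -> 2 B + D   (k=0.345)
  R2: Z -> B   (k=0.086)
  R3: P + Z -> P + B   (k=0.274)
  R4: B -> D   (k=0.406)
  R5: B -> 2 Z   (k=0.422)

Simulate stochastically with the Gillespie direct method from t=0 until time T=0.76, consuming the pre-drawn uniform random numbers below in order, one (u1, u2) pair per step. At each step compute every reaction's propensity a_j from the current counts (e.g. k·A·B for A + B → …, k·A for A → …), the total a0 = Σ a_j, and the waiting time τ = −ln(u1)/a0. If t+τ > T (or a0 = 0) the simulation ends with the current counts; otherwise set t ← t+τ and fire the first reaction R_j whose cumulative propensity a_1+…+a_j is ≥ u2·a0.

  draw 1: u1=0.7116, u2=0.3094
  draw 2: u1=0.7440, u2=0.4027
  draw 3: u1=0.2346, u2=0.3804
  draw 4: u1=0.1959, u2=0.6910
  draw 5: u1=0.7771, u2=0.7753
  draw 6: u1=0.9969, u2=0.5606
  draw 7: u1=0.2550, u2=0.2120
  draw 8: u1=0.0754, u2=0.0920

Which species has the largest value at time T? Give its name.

Dominant species at T: D

t=0.000: P=4 C=2 Z=5 B=3 D=8
Draw 1: a1=1.725, a2=0.430, a3=5.480, a4=1.218, a5=1.266, a0=10.119; τ=−ln(0.7116)/10.119=0.034 → t=0.034; u2·a0=0.3094·10.119=3.131; a1+a2=2.155 < 3.131 ≤ a1+…+a3=7.635 → R3 fires; P=4 C=2 Z=4 B=4 D=8
Draw 2: a1=1.380, a2=0.344, a3=4.384, a4=1.624, a5=1.688, a0=9.420; τ=−ln(0.7440)/9.420=0.031 → t=0.065; u2·a0=0.4027·9.420=3.793; a1+a2=1.724 < 3.793 ≤ a1+…+a3=6.108 → R3 fires; P=4 C=2 Z=3 B=5 D=8
Draw 3: a1=1.035, a2=0.258, a3=3.288, a4=2.030, a5=2.110, a0=8.721; τ=−ln(0.2346)/8.721=0.166 → t=0.231; u2·a0=0.3804·8.721=3.317; a1+a2=1.293 < 3.317 ≤ a1+…+a3=4.581 → R3 fires; P=4 C=2 Z=2 B=6 D=8
Draw 4: a1=0.690, a2=0.172, a3=2.192, a4=2.436, a5=2.532, a0=8.022; τ=−ln(0.1959)/8.022=0.203 → t=0.434; u2·a0=0.6910·8.022=5.543; a1+…+a4=5.490 < 5.543 ≤ a1+…+a5=8.022 → R5 fires; P=4 C=2 Z=4 B=5 D=8
Draw 5: a1=1.380, a2=0.344, a3=4.384, a4=2.030, a5=2.110, a0=10.248; τ=−ln(0.7771)/10.248=0.025 → t=0.459; u2·a0=0.7753·10.248=7.945; a1+…+a3=6.108 < 7.945 ≤ a1+…+a4=8.138 → R4 fires; P=4 C=2 Z=4 B=4 D=9
Draw 6: a1=1.380, a2=0.344, a3=4.384, a4=1.624, a5=1.688, a0=9.420; τ=−ln(0.9969)/9.420=0.000 → t=0.459; u2·a0=0.5606·9.420=5.281; a1+a2=1.724 < 5.281 ≤ a1+…+a3=6.108 → R3 fires; P=4 C=2 Z=3 B=5 D=9
Draw 7: a1=1.035, a2=0.258, a3=3.288, a4=2.030, a5=2.110, a0=8.721; τ=−ln(0.2550)/8.721=0.157 → t=0.616; u2·a0=0.2120·8.721=1.849; a1+a2=1.293 < 1.849 ≤ a1+…+a3=4.581 → R3 fires; P=4 C=2 Z=2 B=6 D=9
Draw 8: a1=0.690, a2=0.172, a3=2.192, a4=2.436, a5=2.532, a0=8.022; τ=−ln(0.0754)/8.022=0.322 → t=0.938 > T=0.76: stop.
At T=0.76: P=4 C=2 Z=2 B=6 D=9; the largest is D.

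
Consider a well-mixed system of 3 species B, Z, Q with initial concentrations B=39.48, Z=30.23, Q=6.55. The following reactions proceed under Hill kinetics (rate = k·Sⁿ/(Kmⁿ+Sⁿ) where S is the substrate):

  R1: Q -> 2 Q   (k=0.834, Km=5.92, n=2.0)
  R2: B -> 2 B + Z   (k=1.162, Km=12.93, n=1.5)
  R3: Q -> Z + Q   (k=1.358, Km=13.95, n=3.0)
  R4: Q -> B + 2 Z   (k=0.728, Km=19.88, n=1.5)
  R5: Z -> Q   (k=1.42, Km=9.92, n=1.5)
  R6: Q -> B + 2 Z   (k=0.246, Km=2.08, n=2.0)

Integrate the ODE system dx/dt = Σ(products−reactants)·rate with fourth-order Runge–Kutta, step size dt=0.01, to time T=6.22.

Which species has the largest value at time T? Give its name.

Dominant species at T: B

RK4 with dt=0.01: 622 steps to T=6.22. Trajectory (selected grid times):
t=0.00: B=39.48 Z=30.23 Q=6.55
t=0.69: B=40.40 Z=30.67 Q=7.47
t=1.38: B=41.34 Z=31.19 Q=8.41
t=2.07: B=42.30 Z=31.79 Q=9.36
t=2.76: B=43.28 Z=32.47 Q=10.33
t=3.46: B=44.29 Z=33.24 Q=11.32
t=4.15: B=45.31 Z=34.09 Q=12.30
t=4.84: B=46.34 Z=35.02 Q=13.29
t=5.53: B=47.39 Z=36.02 Q=14.28
t=6.22: B=48.46 Z=37.10 Q=15.27
At T=6.22: B=48.46 Z=37.10 Q=15.27; the largest is B.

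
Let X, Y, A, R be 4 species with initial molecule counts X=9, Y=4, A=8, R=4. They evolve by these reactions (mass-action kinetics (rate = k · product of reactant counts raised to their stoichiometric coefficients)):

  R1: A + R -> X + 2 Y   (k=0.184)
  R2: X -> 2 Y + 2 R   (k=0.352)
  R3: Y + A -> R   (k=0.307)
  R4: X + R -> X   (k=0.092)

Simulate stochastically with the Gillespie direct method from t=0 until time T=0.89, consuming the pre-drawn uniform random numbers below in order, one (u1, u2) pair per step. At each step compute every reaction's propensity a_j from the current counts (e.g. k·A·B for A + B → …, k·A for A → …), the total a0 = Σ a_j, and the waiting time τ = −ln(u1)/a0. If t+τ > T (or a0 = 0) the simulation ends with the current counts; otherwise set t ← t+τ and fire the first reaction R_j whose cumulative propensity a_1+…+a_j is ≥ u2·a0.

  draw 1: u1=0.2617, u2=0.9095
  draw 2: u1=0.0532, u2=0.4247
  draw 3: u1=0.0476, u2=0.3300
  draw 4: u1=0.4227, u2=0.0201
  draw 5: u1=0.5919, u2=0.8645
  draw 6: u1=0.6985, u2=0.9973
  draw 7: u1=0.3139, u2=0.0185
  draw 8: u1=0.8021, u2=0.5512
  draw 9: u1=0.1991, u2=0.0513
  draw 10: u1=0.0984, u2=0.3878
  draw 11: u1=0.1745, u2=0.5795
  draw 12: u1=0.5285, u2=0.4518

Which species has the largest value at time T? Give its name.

Dominant species at T: X

t=0.000: X=9 Y=4 A=8 R=4
Draw 1: a1=5.888, a2=3.168, a3=9.824, a4=3.312, a0=22.192; τ=−ln(0.2617)/22.192=0.060 → t=0.060; u2·a0=0.9095·22.192=20.184; a1+…+a3=18.880 < 20.184 ≤ a1+…+a4=22.192 → R4 fires; X=9 Y=4 A=8 R=3
Draw 2: a1=4.416, a2=3.168, a3=9.824, a4=2.484, a0=19.892; τ=−ln(0.0532)/19.892=0.147 → t=0.208; u2·a0=0.4247·19.892=8.448; a1+a2=7.584 < 8.448 ≤ a1+…+a3=17.408 → R3 fires; X=9 Y=3 A=7 R=4
Draw 3: a1=5.152, a2=3.168, a3=6.447, a4=3.312, a0=18.079; τ=−ln(0.0476)/18.079=0.168 → t=0.376; u2·a0=0.3300·18.079=5.966; a1=5.152 < 5.966 ≤ a1+a2=8.320 → R2 fires; X=8 Y=5 A=7 R=6
Draw 4: a1=7.728, a2=2.816, a3=10.745, a4=4.416, a0=25.705; τ=−ln(0.4227)/25.705=0.033 → t=0.410; u2·a0=0.0201·25.705=0.517 ≤ a1=7.728 → R1 fires; X=9 Y=7 A=6 R=5
Draw 5: a1=5.520, a2=3.168, a3=12.894, a4=4.140, a0=25.722; τ=−ln(0.5919)/25.722=0.020 → t=0.430; u2·a0=0.8645·25.722=22.237; a1+…+a3=21.582 < 22.237 ≤ a1+…+a4=25.722 → R4 fires; X=9 Y=7 A=6 R=4
Draw 6: a1=4.416, a2=3.168, a3=12.894, a4=3.312, a0=23.790; τ=−ln(0.6985)/23.790=0.015 → t=0.445; u2·a0=0.9973·23.790=23.726; a1+…+a3=20.478 < 23.726 ≤ a1+…+a4=23.790 → R4 fires; X=9 Y=7 A=6 R=3
Draw 7: a1=3.312, a2=3.168, a3=12.894, a4=2.484, a0=21.858; τ=−ln(0.3139)/21.858=0.053 → t=0.498; u2·a0=0.0185·21.858=0.404 ≤ a1=3.312 → R1 fires; X=10 Y=9 A=5 R=2
Draw 8: a1=1.840, a2=3.520, a3=13.815, a4=1.840, a0=21.015; τ=−ln(0.8021)/21.015=0.010 → t=0.509; u2·a0=0.5512·21.015=11.583; a1+a2=5.360 < 11.583 ≤ a1+…+a3=19.175 → R3 fires; X=10 Y=8 A=4 R=3
Draw 9: a1=2.208, a2=3.520, a3=9.824, a4=2.760, a0=18.312; τ=−ln(0.1991)/18.312=0.088 → t=0.597; u2·a0=0.0513·18.312=0.939 ≤ a1=2.208 → R1 fires; X=11 Y=10 A=3 R=2
Draw 10: a1=1.104, a2=3.872, a3=9.210, a4=2.024, a0=16.210; τ=−ln(0.0984)/16.210=0.143 → t=0.740; u2·a0=0.3878·16.210=6.286; a1+a2=4.976 < 6.286 ≤ a1+…+a3=14.186 → R3 fires; X=11 Y=9 A=2 R=3
Draw 11: a1=1.104, a2=3.872, a3=5.526, a4=3.036, a0=13.538; τ=−ln(0.1745)/13.538=0.129 → t=0.869; u2·a0=0.5795·13.538=7.845; a1+a2=4.976 < 7.845 ≤ a1+…+a3=10.502 → R3 fires; X=11 Y=8 A=1 R=4
Draw 12: a1=0.736, a2=3.872, a3=2.456, a4=4.048, a0=11.112; τ=−ln(0.5285)/11.112=0.057 → t=0.926 > T=0.89: stop.
At T=0.89: X=11 Y=8 A=1 R=4; the largest is X.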